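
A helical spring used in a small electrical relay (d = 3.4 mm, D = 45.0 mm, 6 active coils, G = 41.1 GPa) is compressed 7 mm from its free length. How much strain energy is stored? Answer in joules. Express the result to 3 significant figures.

0.0308 J

k = Gd⁴/(8D³N_a) = (41.1×10³)(3.4⁴)/(8·45.0³·6) = 1.2557 N/mm
U = ½kδ² = 0.5 × 1.2557 × 7² = 30.764 N·mm = 0.030764 J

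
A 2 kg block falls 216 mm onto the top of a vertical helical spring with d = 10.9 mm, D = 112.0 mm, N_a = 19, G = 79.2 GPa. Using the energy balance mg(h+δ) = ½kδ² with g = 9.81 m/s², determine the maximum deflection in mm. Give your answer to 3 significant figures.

44.2 mm

k = Gd⁴/(8D³N_a) = (79.2×10³)(10.9⁴)/(8·112.0³·19) = 5.2352 N/mm
W = mg = 2 × 9.81 = 19.62 N
½kδ² − Wδ − Wh = 0 → δ = (W + √(W² + 2kWh))/k
δ = (19.62 + √(384.94 + 44372.7))/5.2352 = (19.62 + 211.56)/5.2352 = 44.159 mm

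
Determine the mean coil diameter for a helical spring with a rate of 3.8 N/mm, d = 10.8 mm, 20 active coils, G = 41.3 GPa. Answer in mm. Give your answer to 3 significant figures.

D = (Gd⁴/(8N_a·k))^(1/3) = (41.3×10³·10.8⁴/(8·20·3.8))^(1/3)
  = (924148)^(1/3) = 97.4048 mm

97.4 mm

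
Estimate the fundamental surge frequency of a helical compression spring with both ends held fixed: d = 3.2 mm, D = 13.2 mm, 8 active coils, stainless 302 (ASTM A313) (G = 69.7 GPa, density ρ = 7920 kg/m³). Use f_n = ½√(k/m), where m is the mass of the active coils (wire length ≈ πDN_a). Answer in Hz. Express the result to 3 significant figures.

k = Gd⁴/(8D³N_a) = (69.7×10³)(3.2⁴)/(8·13.2³·8) = 49.651 N/mm = 49651 N/m
Wire length L = πDN_a = π·13.2·8 = 331.75 mm
m = ρ·(πd²/4)·L = 7920 × 8.0425×10⁻⁶ m² × 0.33175 m = 0.021131 kg
f_n = ½√(k/m) = 0.5·√(49651/0.021131) = 0.5·√(2.3496e+06) = 766.43 Hz

766 Hz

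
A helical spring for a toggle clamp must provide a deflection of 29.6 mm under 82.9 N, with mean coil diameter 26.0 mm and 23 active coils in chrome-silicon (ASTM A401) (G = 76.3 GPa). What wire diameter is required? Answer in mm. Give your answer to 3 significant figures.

Required rate k = F/δ = 82.9/29.6 = 2.8007 N/mm
d = (8D³N_a·k / G)^(1/4) = (8·26.0³·23·2.8007 / (76.3×10³))^0.25
  = (118.71)^0.25 = 3.3008 mm

3.30 mm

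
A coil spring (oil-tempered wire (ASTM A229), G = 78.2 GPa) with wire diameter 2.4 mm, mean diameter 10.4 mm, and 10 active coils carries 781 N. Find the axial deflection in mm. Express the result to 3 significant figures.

k = Gd⁴/(8D³N_a) = (78.2×10³)(2.4⁴)/(8·10.4³·10) = 28.831 N/mm
δ = F/k = 781 / 28.831 = 27.089 mm

27.1 mm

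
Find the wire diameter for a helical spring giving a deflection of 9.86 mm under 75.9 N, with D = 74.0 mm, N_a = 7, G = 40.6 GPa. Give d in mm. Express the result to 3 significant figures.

8.10 mm

Required rate k = F/δ = 75.9/9.86 = 7.6978 N/mm
d = (8D³N_a·k / G)^(1/4) = (8·74.0³·7·7.6978 / (40.6×10³))^0.25
  = (4302.5)^0.25 = 8.0990 mm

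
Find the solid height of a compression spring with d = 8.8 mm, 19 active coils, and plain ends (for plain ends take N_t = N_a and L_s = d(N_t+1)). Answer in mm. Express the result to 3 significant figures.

176 mm

plain ends: N_t = N_a = 19
L_s = d·(N_t+1) = 8.8 × 20 = 176 mm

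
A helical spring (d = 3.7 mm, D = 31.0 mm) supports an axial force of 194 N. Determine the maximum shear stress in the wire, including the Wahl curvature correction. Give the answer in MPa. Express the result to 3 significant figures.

355 MPa

Spring index C = D/d = 31.0/3.7 = 8.3784
K_W = (4C−1)/(4C−4) + 0.615/C = 32.514/29.514 + 0.0734 = 1.1751
τ₀ = 8FD/(πd³) = 8·194·31.0/(π·3.7³) = 48112/159.13 = 302.34 MPa
τ_max = K·τ₀ = 1.1751 × 302.34 = 355.27 MPa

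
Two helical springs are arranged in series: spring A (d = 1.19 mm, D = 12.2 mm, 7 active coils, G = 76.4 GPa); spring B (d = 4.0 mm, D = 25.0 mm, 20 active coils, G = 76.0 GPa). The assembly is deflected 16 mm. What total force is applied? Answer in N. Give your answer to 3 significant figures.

k_A = Gd⁴/(8D³N_a) = (76.4×10³)(1.19⁴)/(8·12.2³·7) = 1.5067 N/mm
k_B = Gd⁴/(8D³N_a) = (76.0×10³)(4.0⁴)/(8·25.0³·20) = 7.7824 N/mm
Series: 1/k_eq = 1/1.5067 + 1/7.7824 = 0.79222; k_eq = 1.2623 N/mm
F = k_eq·δ = 1.2623·16 = 20.196 N

20.2 N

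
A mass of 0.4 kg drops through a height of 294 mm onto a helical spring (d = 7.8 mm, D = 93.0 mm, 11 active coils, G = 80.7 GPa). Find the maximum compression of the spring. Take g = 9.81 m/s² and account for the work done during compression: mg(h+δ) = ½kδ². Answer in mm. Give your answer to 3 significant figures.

k = Gd⁴/(8D³N_a) = (80.7×10³)(7.8⁴)/(8·93.0³·11) = 4.2201 N/mm
W = mg = 0.4 × 9.81 = 3.924 N
½kδ² − Wδ − Wh = 0 → δ = (W + √(W² + 2kWh))/k
δ = (3.924 + √(15.398 + 9737.04))/4.2201 = (3.924 + 98.754)/4.2201 = 24.331 mm

24.3 mm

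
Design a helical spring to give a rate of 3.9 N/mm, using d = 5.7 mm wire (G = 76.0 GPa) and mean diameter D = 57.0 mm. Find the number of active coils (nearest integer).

N_a = Gd⁴/(8D³k) = (76.0×10³ × 5.7⁴)/(8 × 57.0³ × 3.9)
    = 8.02256e+07 / 5.77802e+06 = 13.88 → 14 coils

14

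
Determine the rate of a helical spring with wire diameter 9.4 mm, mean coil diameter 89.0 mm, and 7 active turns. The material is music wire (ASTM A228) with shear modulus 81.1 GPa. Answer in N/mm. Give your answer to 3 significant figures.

16.0 N/mm

k = Gd⁴/(8D³N_a) = (81.1×10³ × 9.4⁴) / (8 × 89.0³ × 7)
  = 6.33187e+08 / 3.94783e+07 = 16.039 N/mm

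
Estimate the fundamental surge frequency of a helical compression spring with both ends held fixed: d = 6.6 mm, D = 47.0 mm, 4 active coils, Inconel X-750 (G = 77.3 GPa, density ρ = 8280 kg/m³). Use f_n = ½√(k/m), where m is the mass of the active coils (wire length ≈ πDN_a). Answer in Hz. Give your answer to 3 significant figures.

k = Gd⁴/(8D³N_a) = (77.3×10³)(6.6⁴)/(8·47.0³·4) = 44.148 N/mm = 44148 N/m
Wire length L = πDN_a = π·47.0·4 = 590.62 mm
m = ρ·(πd²/4)·L = 8280 × 34.212×10⁻⁶ m² × 0.59062 m = 0.16731 kg
f_n = ½√(k/m) = 0.5·√(44148/0.16731) = 0.5·√(2.6387e+05) = 256.84 Hz

257 Hz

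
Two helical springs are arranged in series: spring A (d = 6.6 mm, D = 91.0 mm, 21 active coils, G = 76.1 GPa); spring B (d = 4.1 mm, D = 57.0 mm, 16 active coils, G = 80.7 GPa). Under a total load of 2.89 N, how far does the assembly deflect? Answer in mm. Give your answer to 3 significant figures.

k_A = Gd⁴/(8D³N_a) = (76.1×10³)(6.6⁴)/(8·91.0³·21) = 1.1406 N/mm
k_B = Gd⁴/(8D³N_a) = (80.7×10³)(4.1⁴)/(8·57.0³·16) = 0.962 N/mm
Series: 1/k_eq = 1/1.1406 + 1/0.962 = 1.9162; k_eq = 0.52185 N/mm
δ = F/k_eq = 2.89/0.52185 = 5.538 mm

5.54 mm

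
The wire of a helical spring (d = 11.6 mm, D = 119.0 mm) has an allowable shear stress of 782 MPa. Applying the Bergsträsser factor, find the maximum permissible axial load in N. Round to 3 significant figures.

C = D/d = 119.0/11.6 = 10.2586
K_B = (4C+2)/(4C−3) = 43.034/38.034 = 1.1315
τ_max = K·8FD/(πd³) → F_max = τ_allow·πd³/(8DK)
F_max = 782·π·11.6³/(8·119.0·1.1315) = 3.8347e+06/1077.1 = 3560 N

3560 N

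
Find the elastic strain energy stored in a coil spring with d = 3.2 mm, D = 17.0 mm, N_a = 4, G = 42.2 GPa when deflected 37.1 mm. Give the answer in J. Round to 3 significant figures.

19.4 J

k = Gd⁴/(8D³N_a) = (42.2×10³)(3.2⁴)/(8·17.0³·4) = 28.146 N/mm
U = ½kδ² = 0.5 × 28.146 × 37.1² = 19370 N·mm = 19.37 J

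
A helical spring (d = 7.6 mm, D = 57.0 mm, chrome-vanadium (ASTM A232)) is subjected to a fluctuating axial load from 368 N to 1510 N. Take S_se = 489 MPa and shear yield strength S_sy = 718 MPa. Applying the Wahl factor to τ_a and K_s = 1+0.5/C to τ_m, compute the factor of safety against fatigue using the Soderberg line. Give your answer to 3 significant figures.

C = D/d = 57.0/7.6 = 7.5000; K_W = (4C−1)/(4C−4)+0.615/C = 1.1974; K_s = 1+0.5/C = 1.0667
F_a = (F_max−F_min)/2 = 571 N; F_m = (F_max+F_min)/2 = 939 N
τ_a = K_W·8F_aD/(πd³) = 1.1974 × 188.8 = 226.07 MPa
τ_m = K_s·8F_mD/(πd³) = 1.0667 × 310.48 = 331.18 MPa
Soderberg: 1/n_f = τ_a/S_se + τ_m/S_sy = 226.07/489 + 331.18/718 = 0.46231 + 0.46126 = 0.92357
n_f = 1/0.92357 = 1.083

1.08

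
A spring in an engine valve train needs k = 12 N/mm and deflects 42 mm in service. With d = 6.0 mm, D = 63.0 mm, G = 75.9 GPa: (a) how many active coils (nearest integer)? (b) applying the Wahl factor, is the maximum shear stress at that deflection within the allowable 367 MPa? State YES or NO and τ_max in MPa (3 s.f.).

N_a = Gd⁴/(8D³k) = (75.9×10³)(6.0⁴)/(8·63.0³·12) = 4.098 → N_a = 4
Actual rate k = Gd⁴/(8D³·4) = 12.293 N/mm
Working load F = kδ = 12.293·42 = 516.33 N
C = 63.0/6.0 = 10.5000; K_W = (4C−1)/(4C−4)+0.615/C = 1.1375
τ_max = K_W·8FD/(πd³) = 1.1375·383.49 = 436.22 MPa
τ_max > 367 MPa → exceeds allowable

(a) 4 coils; (b) NO, τ_max = 436 MPa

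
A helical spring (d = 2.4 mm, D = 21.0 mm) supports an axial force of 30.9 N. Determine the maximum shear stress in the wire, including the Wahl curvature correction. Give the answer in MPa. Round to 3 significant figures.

Spring index C = D/d = 21.0/2.4 = 8.7500
K_W = (4C−1)/(4C−4) + 0.615/C = 34.000/31.000 + 0.0703 = 1.1671
τ₀ = 8FD/(πd³) = 8·30.9·21.0/(π·2.4³) = 5191.2/43.429 = 119.53 MPa
τ_max = K·τ₀ = 1.1671 × 119.53 = 139.5 MPa

140 MPa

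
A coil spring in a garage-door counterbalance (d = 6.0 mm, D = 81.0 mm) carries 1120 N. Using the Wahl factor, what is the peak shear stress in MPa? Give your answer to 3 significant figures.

1180 MPa

Spring index C = D/d = 81.0/6.0 = 13.5000
K_W = (4C−1)/(4C−4) + 0.615/C = 53.000/50.000 + 0.0456 = 1.1056
τ₀ = 8FD/(πd³) = 8·1120·81.0/(π·6.0³) = 725760/678.58 = 1069.5 MPa
τ_max = K·τ₀ = 1.1056 × 1069.5 = 1182.4 MPa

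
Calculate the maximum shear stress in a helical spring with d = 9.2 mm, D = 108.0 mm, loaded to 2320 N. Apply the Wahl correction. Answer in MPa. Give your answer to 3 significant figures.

Spring index C = D/d = 108.0/9.2 = 11.7391
K_W = (4C−1)/(4C−4) + 0.615/C = 45.957/42.957 + 0.0524 = 1.1222
τ₀ = 8FD/(πd³) = 8·2320·108.0/(π·9.2³) = 2.00448e+06/2446.3 = 819.39 MPa
τ_max = K·τ₀ = 1.1222 × 819.39 = 919.54 MPa

920 MPa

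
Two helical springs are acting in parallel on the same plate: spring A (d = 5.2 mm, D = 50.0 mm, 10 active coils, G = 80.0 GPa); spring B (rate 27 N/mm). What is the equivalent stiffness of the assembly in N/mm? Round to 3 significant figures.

k_A = Gd⁴/(8D³N_a) = (80.0×10³)(5.2⁴)/(8·50.0³·10) = 5.8493 N/mm
Parallel: k_eq = 5.8493 + 27 = 32.849 N/mm

32.8 N/mm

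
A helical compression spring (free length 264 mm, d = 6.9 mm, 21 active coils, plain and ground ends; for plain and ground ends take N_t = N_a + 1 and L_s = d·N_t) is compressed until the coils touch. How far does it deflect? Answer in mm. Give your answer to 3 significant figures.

N_t = 22; L_s = 6.9·22 = 151.8 mm
δ_solid = L₀ − L_s = 264 − 151.8 = 112.2 mm

112 mm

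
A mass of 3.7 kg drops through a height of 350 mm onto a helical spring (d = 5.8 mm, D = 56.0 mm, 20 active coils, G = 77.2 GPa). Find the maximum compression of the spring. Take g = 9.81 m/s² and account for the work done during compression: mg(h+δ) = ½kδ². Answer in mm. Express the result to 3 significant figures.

103 mm

k = Gd⁴/(8D³N_a) = (77.2×10³)(5.8⁴)/(8·56.0³·20) = 3.1092 N/mm
W = mg = 3.7 × 9.81 = 36.297 N
½kδ² − Wδ − Wh = 0 → δ = (W + √(W² + 2kWh))/k
δ = (36.297 + √(1317.5 + 78997.6))/3.1092 = (36.297 + 283.4)/3.1092 = 102.82 mm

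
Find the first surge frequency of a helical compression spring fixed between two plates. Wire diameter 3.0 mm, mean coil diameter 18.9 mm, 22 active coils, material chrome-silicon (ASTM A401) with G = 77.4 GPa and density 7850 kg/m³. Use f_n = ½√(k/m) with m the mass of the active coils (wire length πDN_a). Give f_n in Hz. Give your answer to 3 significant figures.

135 Hz

k = Gd⁴/(8D³N_a) = (77.4×10³)(3.0⁴)/(8·18.9³·22) = 5.2763 N/mm = 5276.3 N/m
Wire length L = πDN_a = π·18.9·22 = 1306.3 mm
m = ρ·(πd²/4)·L = 7850 × 7.0686×10⁻⁶ m² × 1.3063 m = 0.072483 kg
f_n = ½√(k/m) = 0.5·√(5276.3/0.072483) = 0.5·√(72793) = 134.9 Hz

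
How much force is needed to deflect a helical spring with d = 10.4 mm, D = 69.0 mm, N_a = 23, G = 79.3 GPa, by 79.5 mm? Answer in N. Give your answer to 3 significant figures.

k = Gd⁴/(8D³N_a) = (79.3×10³)(10.4⁴)/(8·69.0³·23) = 15.348 N/mm
F = k·δ = 15.348 × 79.5 = 1220.1 N

1220 N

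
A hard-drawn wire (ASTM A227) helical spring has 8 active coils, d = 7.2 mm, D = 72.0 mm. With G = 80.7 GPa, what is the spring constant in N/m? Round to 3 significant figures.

k = Gd⁴/(8D³N_a) = (80.7×10³ × 7.2⁴) / (8 × 72.0³ × 8)
  = 2.16872e+08 / 2.38879e+07 = 9.0788 N/mm = 9078.8 N/m

9080 N/m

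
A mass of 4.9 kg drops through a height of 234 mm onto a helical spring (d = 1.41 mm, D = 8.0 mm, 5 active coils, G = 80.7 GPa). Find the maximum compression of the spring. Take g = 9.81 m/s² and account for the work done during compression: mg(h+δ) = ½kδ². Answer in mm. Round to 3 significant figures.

k = Gd⁴/(8D³N_a) = (80.7×10³)(1.41⁴)/(8·8.0³·5) = 15.575 N/mm
W = mg = 4.9 × 9.81 = 48.069 N
½kδ² − Wδ − Wh = 0 → δ = (W + √(W² + 2kWh))/k
δ = (48.069 + √(2310.6 + 350373))/15.575 = (48.069 + 593.87)/15.575 = 41.217 mm

41.2 mm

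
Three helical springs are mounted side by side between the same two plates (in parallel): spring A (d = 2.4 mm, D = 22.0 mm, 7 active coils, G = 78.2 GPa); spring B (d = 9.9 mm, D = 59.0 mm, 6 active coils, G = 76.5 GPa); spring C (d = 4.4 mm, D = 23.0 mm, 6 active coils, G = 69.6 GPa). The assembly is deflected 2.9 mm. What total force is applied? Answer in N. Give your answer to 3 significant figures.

358 N

k_A = Gd⁴/(8D³N_a) = (78.2×10³)(2.4⁴)/(8·22.0³·7) = 4.3511 N/mm
k_B = Gd⁴/(8D³N_a) = (76.5×10³)(9.9⁴)/(8·59.0³·6) = 74.543 N/mm
k_C = Gd⁴/(8D³N_a) = (69.6×10³)(4.4⁴)/(8·23.0³·6) = 44.668 N/mm
Parallel: k_eq = 4.3511 + 74.543 + 44.668 = 123.56 N/mm
F = k_eq·δ = 123.56·2.9 = 358.33 N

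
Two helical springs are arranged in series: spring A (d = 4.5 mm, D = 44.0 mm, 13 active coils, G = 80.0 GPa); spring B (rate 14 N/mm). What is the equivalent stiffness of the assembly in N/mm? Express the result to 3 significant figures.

2.93 N/mm

k_A = Gd⁴/(8D³N_a) = (80.0×10³)(4.5⁴)/(8·44.0³·13) = 3.703 N/mm
Series: 1/k_eq = 1/3.703 + 1/14 = 0.34148; k_eq = 2.9284 N/mm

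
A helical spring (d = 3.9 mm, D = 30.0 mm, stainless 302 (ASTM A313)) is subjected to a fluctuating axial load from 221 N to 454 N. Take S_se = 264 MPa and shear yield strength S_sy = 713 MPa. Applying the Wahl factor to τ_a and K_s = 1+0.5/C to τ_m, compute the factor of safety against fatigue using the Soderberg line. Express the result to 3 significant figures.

0.754

C = D/d = 30.0/3.9 = 7.6923; K_W = (4C−1)/(4C−4)+0.615/C = 1.1920; K_s = 1+0.5/C = 1.0650
F_a = (F_max−F_min)/2 = 116.5 N; F_m = (F_max+F_min)/2 = 337.5 N
τ_a = K_W·8F_aD/(πd³) = 1.1920 × 150.04 = 178.84 MPa
τ_m = K_s·8F_mD/(πd³) = 1.0650 × 434.65 = 462.9 MPa
Soderberg: 1/n_f = τ_a/S_se + τ_m/S_sy = 178.84/264 + 462.9/713 = 0.67744 + 0.64923 = 1.3267
n_f = 1/1.3267 = 0.7538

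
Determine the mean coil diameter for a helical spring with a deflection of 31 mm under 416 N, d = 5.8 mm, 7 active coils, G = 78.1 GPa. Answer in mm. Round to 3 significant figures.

49.0 mm

Required rate k = F/δ = 416/31 = 13.419 N/mm
D = (Gd⁴/(8N_a·k))^(1/3) = (78.1×10³·5.8⁴/(8·7·13.419))^(1/3)
  = (117610)^(1/3) = 48.9946 mm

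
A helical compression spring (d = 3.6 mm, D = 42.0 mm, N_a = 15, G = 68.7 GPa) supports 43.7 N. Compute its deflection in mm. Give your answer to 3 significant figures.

33.7 mm

k = Gd⁴/(8D³N_a) = (68.7×10³)(3.6⁴)/(8·42.0³·15) = 1.2979 N/mm
δ = F/k = 43.7 / 1.2979 = 33.67 mm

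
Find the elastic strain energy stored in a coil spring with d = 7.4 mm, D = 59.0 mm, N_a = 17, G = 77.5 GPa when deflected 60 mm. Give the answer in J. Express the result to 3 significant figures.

15.0 J

k = Gd⁴/(8D³N_a) = (77.5×10³)(7.4⁴)/(8·59.0³·17) = 8.3202 N/mm
U = ½kδ² = 0.5 × 8.3202 × 60² = 14976 N·mm = 14.976 J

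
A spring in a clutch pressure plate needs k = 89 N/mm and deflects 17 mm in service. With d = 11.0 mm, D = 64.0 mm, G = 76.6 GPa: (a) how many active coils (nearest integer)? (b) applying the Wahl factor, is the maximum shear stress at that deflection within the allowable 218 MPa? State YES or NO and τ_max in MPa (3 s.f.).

(a) 6 coils; (b) NO, τ_max = 234 MPa

N_a = Gd⁴/(8D³k) = (76.6×10³)(11.0⁴)/(8·64.0³·89) = 6.009 → N_a = 6
Actual rate k = Gd⁴/(8D³·6) = 89.129 N/mm
Working load F = kδ = 89.129·17 = 1515.2 N
C = 64.0/11.0 = 5.8182; K_W = (4C−1)/(4C−4)+0.615/C = 1.2614
τ_max = K_W·8FD/(πd³) = 1.2614·185.53 = 234.02 MPa
τ_max > 218 MPa → exceeds allowable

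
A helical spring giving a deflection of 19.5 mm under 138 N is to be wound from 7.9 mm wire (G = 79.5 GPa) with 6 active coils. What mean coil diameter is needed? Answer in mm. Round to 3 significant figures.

Required rate k = F/δ = 138/19.5 = 7.0769 N/mm
D = (Gd⁴/(8N_a·k))^(1/3) = (79.5×10³·7.9⁴/(8·6·7.0769))^(1/3)
  = (911569)^(1/3) = 96.9609 mm

97.0 mm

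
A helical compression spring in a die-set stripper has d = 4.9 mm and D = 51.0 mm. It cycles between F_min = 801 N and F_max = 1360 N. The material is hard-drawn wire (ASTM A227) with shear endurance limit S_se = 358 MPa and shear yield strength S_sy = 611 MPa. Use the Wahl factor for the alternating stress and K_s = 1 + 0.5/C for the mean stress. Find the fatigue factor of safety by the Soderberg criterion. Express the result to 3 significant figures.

C = D/d = 51.0/4.9 = 10.4082; K_W = (4C−1)/(4C−4)+0.615/C = 1.1388; K_s = 1+0.5/C = 1.0480
F_a = (F_max−F_min)/2 = 279.5 N; F_m = (F_max+F_min)/2 = 1080.5 N
τ_a = K_W·8F_aD/(πd³) = 1.1388 × 308.53 = 351.36 MPa
τ_m = K_s·8F_mD/(πd³) = 1.0480 × 1192.7 = 1250 MPa
Soderberg: 1/n_f = τ_a/S_se + τ_m/S_sy = 351.36/358 + 1250/611 = 0.98146 + 2.04589 = 3.0273
n_f = 1/3.0273 = 0.3303

0.330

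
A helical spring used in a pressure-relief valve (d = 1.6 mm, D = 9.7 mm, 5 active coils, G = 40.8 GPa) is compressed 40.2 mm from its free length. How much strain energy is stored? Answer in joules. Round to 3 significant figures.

5.92 J

k = Gd⁴/(8D³N_a) = (40.8×10³)(1.6⁴)/(8·9.7³·5) = 7.3243 N/mm
U = ½kδ² = 0.5 × 7.3243 × 40.2² = 5918.2 N·mm = 5.9182 J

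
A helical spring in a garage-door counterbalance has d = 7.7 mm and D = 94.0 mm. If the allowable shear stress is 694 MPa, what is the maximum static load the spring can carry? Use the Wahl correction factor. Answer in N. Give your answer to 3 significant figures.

1180 N

C = D/d = 94.0/7.7 = 12.2078
K_W = (4C−1)/(4C−4) + 0.615/C = 47.831/44.831 + 0.0504 = 1.1173
τ_max = K·8FD/(πd³) → F_max = τ_allow·πd³/(8DK)
F_max = 694·π·7.7³/(8·94.0·1.1173) = 9.9536e+05/840.21 = 1184.7 N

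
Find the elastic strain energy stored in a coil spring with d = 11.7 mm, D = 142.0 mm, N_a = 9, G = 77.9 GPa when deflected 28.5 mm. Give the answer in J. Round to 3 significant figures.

2.88 J

k = Gd⁴/(8D³N_a) = (77.9×10³)(11.7⁴)/(8·142.0³·9) = 7.0808 N/mm
U = ½kδ² = 0.5 × 7.0808 × 28.5² = 2875.7 N·mm = 2.8757 J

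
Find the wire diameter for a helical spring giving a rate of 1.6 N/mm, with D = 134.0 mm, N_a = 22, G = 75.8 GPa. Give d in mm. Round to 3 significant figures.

9.72 mm

d = (8D³N_a·k / G)^(1/4) = (8·134.0³·22·1.6 / (75.8×10³))^0.25
  = (8938.8)^0.25 = 9.7234 mm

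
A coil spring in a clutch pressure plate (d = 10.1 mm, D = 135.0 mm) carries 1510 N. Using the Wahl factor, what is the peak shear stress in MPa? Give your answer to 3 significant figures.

Spring index C = D/d = 135.0/10.1 = 13.3663
K_W = (4C−1)/(4C−4) + 0.615/C = 52.465/49.465 + 0.0460 = 1.1067
τ₀ = 8FD/(πd³) = 8·1510·135.0/(π·10.1³) = 1.6308e+06/3236.8 = 503.83 MPa
τ_max = K·τ₀ = 1.1067 × 503.83 = 557.57 MPa

558 MPa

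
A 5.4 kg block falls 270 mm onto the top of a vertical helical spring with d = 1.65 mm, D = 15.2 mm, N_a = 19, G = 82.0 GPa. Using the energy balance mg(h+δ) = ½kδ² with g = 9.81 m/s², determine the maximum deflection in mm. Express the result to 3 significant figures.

212 mm

k = Gd⁴/(8D³N_a) = (82.0×10³)(1.65⁴)/(8·15.2³·19) = 1.1386 N/mm
W = mg = 5.4 × 9.81 = 52.974 N
½kδ² − Wδ − Wh = 0 → δ = (W + √(W² + 2kWh))/k
δ = (52.974 + √(2806.2 + 32571.1))/1.1386 = (52.974 + 188.09)/1.1386 = 211.72 mm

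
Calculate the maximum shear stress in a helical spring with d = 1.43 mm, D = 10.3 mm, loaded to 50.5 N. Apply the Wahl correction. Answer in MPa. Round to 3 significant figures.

Spring index C = D/d = 10.3/1.43 = 7.2028
K_W = (4C−1)/(4C−4) + 0.615/C = 27.811/24.811 + 0.0854 = 1.2063
τ₀ = 8FD/(πd³) = 8·50.5·10.3/(π·1.43³) = 4161.2/9.1867 = 452.96 MPa
τ_max = K·τ₀ = 1.2063 × 452.96 = 546.41 MPa

546 MPa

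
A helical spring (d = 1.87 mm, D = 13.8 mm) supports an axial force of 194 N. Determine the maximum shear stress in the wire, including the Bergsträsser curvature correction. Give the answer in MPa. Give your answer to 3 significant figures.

1240 MPa

Spring index C = D/d = 13.8/1.87 = 7.3797
K_B = (4C+2)/(4C−3) = 31.519/26.519 = 1.1885
τ₀ = 8FD/(πd³) = 8·194·13.8/(π·1.87³) = 21417.6/20.544 = 1042.5 MPa
τ_max = K·τ₀ = 1.1885 × 1042.5 = 1239.1 MPa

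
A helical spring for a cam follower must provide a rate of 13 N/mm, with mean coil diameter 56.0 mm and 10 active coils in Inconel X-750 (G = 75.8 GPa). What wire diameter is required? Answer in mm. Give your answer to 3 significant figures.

d = (8D³N_a·k / G)^(1/4) = (8·56.0³·10·13 / (75.8×10³))^0.25
  = (2409.5)^0.25 = 7.0062 mm

7.01 mm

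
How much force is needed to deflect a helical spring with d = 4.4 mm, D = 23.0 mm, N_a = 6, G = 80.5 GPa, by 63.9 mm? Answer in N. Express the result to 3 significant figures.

k = Gd⁴/(8D³N_a) = (80.5×10³)(4.4⁴)/(8·23.0³·6) = 51.663 N/mm
F = k·δ = 51.663 × 63.9 = 3301.3 N

3300 N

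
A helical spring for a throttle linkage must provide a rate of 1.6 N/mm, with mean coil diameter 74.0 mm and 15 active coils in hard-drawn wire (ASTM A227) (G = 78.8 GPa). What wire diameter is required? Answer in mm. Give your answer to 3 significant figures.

5.61 mm

d = (8D³N_a·k / G)^(1/4) = (8·74.0³·15·1.6 / (78.8×10³))^0.25
  = (987.35)^0.25 = 5.6055 mm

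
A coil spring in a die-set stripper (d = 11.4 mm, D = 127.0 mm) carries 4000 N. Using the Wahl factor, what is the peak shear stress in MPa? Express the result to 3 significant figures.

986 MPa

Spring index C = D/d = 127.0/11.4 = 11.1404
K_W = (4C−1)/(4C−4) + 0.615/C = 43.561/40.561 + 0.0552 = 1.1292
τ₀ = 8FD/(πd³) = 8·4000·127.0/(π·11.4³) = 4.064e+06/4654.4 = 873.15 MPa
τ_max = K·τ₀ = 1.1292 × 873.15 = 985.93 MPa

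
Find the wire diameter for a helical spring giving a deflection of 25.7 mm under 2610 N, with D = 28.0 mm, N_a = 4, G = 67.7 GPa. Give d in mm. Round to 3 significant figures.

5.70 mm

Required rate k = F/δ = 2610/25.7 = 101.56 N/mm
d = (8D³N_a·k / G)^(1/4) = (8·28.0³·4·101.56 / (67.7×10³))^0.25
  = (1053.8)^0.25 = 5.6975 mm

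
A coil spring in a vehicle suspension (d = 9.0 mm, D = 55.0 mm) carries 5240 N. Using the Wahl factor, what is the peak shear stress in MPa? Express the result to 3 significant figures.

1260 MPa

Spring index C = D/d = 55.0/9.0 = 6.1111
K_W = (4C−1)/(4C−4) + 0.615/C = 23.444/20.444 + 0.1006 = 1.2474
τ₀ = 8FD/(πd³) = 8·5240·55.0/(π·9.0³) = 2.3056e+06/2290.2 = 1006.7 MPa
τ_max = K·τ₀ = 1.2474 × 1006.7 = 1255.8 MPa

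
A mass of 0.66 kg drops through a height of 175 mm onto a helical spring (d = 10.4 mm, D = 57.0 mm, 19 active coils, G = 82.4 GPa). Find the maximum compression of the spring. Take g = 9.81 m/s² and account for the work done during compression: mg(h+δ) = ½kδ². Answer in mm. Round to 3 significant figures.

8.33 mm

k = Gd⁴/(8D³N_a) = (82.4×10³)(10.4⁴)/(8·57.0³·19) = 34.245 N/mm
W = mg = 0.66 × 9.81 = 6.4746 N
½kδ² − Wδ − Wh = 0 → δ = (W + √(W² + 2kWh))/k
δ = (6.4746 + √(41.92 + 77602.1))/34.245 = (6.4746 + 278.65)/34.245 = 8.326 mm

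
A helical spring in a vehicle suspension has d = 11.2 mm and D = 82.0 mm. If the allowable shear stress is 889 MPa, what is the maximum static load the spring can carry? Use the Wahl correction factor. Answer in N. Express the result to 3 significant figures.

4970 N

C = D/d = 82.0/11.2 = 7.3214
K_W = (4C−1)/(4C−4) + 0.615/C = 28.286/25.286 + 0.0840 = 1.2026
τ_max = K·8FD/(πd³) → F_max = τ_allow·πd³/(8DK)
F_max = 889·π·11.2³/(8·82.0·1.2026) = 3.9238e+06/788.93 = 4973.5 N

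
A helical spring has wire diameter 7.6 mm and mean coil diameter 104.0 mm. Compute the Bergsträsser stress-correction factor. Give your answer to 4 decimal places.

1.0966

C = D/d = 104.0/7.6 = 13.6842
K_B = (4C+2)/(4C−3) = 56.737/51.737 = 1.0966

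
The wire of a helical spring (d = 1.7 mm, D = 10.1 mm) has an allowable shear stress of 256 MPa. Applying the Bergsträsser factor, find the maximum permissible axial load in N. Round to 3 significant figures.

C = D/d = 10.1/1.7 = 5.9412
K_B = (4C+2)/(4C−3) = 25.765/20.765 = 1.2408
τ_max = K·8FD/(πd³) → F_max = τ_allow·πd³/(8DK)
F_max = 256·π·1.7³/(8·10.1·1.2408) = 3951.3/100.26 = 39.412 N

39.4 N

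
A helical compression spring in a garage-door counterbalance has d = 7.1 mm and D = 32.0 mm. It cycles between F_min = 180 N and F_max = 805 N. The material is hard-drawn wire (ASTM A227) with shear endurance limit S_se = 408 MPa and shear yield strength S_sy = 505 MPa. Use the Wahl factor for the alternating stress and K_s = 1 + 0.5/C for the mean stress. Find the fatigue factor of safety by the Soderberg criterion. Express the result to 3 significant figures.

2.07

C = D/d = 32.0/7.1 = 4.5070; K_W = (4C−1)/(4C−4)+0.615/C = 1.3503; K_s = 1+0.5/C = 1.1109
F_a = (F_max−F_min)/2 = 312.5 N; F_m = (F_max+F_min)/2 = 492.5 N
τ_a = K_W·8F_aD/(πd³) = 1.3503 × 71.148 = 96.072 MPa
τ_m = K_s·8F_mD/(πd³) = 1.1109 × 112.13 = 124.57 MPa
Soderberg: 1/n_f = τ_a/S_se + τ_m/S_sy = 96.072/408 + 124.57/505 = 0.23547 + 0.24667 = 0.48214
n_f = 1/0.48214 = 2.074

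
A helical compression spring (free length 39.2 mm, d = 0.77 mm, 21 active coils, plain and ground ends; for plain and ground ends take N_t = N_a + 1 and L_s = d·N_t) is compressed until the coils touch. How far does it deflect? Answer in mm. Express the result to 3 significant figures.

22.3 mm

N_t = 22; L_s = 0.77·22 = 16.94 mm
δ_solid = L₀ − L_s = 39.2 − 16.94 = 22.26 mm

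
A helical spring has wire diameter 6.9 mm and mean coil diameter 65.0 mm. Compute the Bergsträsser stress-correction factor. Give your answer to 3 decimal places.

1.144

C = D/d = 65.0/6.9 = 9.4203
K_B = (4C+2)/(4C−3) = 39.681/34.681 = 1.1442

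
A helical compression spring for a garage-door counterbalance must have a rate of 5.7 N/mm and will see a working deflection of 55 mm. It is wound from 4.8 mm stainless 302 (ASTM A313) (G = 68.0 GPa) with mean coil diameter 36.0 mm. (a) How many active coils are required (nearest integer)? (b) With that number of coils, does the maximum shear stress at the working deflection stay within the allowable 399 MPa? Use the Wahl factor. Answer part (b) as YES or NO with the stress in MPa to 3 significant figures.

(a) 17 coils; (b) YES, τ_max = 311 MPa

N_a = Gd⁴/(8D³k) = (68.0×10³)(4.8⁴)/(8·36.0³·5.7) = 16.97 → N_a = 17
Actual rate k = Gd⁴/(8D³·17) = 5.6889 N/mm
Working load F = kδ = 5.6889·55 = 312.89 N
C = 36.0/4.8 = 7.5000; K_W = (4C−1)/(4C−4)+0.615/C = 1.1974
τ_max = K_W·8FD/(πd³) = 1.1974·259.36 = 310.56 MPa
τ_max ≤ 399 MPa → acceptable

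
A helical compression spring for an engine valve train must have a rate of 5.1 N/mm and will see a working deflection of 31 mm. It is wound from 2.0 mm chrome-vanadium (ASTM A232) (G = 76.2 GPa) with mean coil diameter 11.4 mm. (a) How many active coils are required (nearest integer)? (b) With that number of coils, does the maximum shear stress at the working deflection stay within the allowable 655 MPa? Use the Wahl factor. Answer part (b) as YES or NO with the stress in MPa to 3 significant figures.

(a) 20 coils; (b) NO, τ_max = 733 MPa

N_a = Gd⁴/(8D³k) = (76.2×10³)(2.0⁴)/(8·11.4³·5.1) = 20.17 → N_a = 20
Actual rate k = Gd⁴/(8D³·20) = 5.1433 N/mm
Working load F = kδ = 5.1433·31 = 159.44 N
C = 11.4/2.0 = 5.7000; K_W = (4C−1)/(4C−4)+0.615/C = 1.2675
τ_max = K_W·8FD/(πd³) = 1.2675·578.57 = 733.32 MPa
τ_max > 655 MPa → exceeds allowable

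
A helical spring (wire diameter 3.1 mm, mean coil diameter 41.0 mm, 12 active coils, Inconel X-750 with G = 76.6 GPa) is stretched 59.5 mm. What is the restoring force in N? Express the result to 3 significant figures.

k = Gd⁴/(8D³N_a) = (76.6×10³)(3.1⁴)/(8·41.0³·12) = 1.0692 N/mm
F = k·δ = 1.0692 × 59.5 = 63.616 N

63.6 N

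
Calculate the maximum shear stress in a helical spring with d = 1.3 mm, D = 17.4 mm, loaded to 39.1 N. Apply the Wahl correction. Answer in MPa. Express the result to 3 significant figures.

873 MPa

Spring index C = D/d = 17.4/1.3 = 13.3846
K_W = (4C−1)/(4C−4) + 0.615/C = 52.538/49.538 + 0.0459 = 1.1065
τ₀ = 8FD/(πd³) = 8·39.1·17.4/(π·1.3³) = 5442.72/6.9021 = 788.56 MPa
τ_max = K·τ₀ = 1.1065 × 788.56 = 872.55 MPa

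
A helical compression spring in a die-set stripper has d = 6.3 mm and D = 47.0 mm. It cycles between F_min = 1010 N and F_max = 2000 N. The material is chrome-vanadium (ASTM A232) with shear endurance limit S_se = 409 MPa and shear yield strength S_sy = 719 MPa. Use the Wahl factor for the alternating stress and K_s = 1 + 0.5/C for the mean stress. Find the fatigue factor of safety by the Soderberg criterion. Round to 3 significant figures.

0.567

C = D/d = 47.0/6.3 = 7.4603; K_W = (4C−1)/(4C−4)+0.615/C = 1.1985; K_s = 1+0.5/C = 1.0670
F_a = (F_max−F_min)/2 = 495 N; F_m = (F_max+F_min)/2 = 1505 N
τ_a = K_W·8F_aD/(πd³) = 1.1985 × 236.93 = 283.97 MPa
τ_m = K_s·8F_mD/(πd³) = 1.0670 × 720.37 = 768.65 MPa
Soderberg: 1/n_f = τ_a/S_se + τ_m/S_sy = 283.97/409 + 768.65/719 = 0.69430 + 1.06905 = 1.7633
n_f = 1/1.7633 = 0.5671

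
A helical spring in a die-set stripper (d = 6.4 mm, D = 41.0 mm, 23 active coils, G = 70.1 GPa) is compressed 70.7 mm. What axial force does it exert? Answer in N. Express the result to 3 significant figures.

k = Gd⁴/(8D³N_a) = (70.1×10³)(6.4⁴)/(8·41.0³·23) = 9.274 N/mm
F = k·δ = 9.274 × 70.7 = 655.67 N

656 N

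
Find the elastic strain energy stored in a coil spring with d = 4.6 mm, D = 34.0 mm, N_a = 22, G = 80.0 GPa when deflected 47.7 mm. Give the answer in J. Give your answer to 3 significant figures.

k = Gd⁴/(8D³N_a) = (80.0×10³)(4.6⁴)/(8·34.0³·22) = 5.1781 N/mm
U = ½kδ² = 0.5 × 5.1781 × 47.7² = 5890.9 N·mm = 5.8909 J

5.89 J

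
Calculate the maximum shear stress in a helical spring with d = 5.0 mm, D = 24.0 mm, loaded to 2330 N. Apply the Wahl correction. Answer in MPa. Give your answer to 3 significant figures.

Spring index C = D/d = 24.0/5.0 = 4.8000
K_W = (4C−1)/(4C−4) + 0.615/C = 18.200/15.200 + 0.1281 = 1.3255
τ₀ = 8FD/(πd³) = 8·2330·24.0/(π·5.0³) = 447360/392.7 = 1139.2 MPa
τ_max = K·τ₀ = 1.3255 × 1139.2 = 1510 MPa

1510 MPa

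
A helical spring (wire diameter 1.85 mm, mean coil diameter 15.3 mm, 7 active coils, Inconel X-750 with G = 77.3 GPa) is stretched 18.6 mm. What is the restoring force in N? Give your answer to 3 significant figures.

84.0 N

k = Gd⁴/(8D³N_a) = (77.3×10³)(1.85⁴)/(8·15.3³·7) = 4.5144 N/mm
F = k·δ = 4.5144 × 18.6 = 83.969 N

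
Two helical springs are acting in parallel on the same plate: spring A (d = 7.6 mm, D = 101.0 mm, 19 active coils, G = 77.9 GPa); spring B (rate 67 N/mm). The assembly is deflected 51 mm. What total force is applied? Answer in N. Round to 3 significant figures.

k_A = Gd⁴/(8D³N_a) = (77.9×10³)(7.6⁴)/(8·101.0³·19) = 1.6595 N/mm
Parallel: k_eq = 1.6595 + 67 = 68.66 N/mm
F = k_eq·δ = 68.66·51 = 3501.6 N

3500 N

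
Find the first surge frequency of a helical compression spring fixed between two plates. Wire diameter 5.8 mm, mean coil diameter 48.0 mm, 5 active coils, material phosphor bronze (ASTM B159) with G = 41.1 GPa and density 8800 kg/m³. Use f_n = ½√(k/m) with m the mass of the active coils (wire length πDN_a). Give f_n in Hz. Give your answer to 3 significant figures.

122 Hz

k = Gd⁴/(8D³N_a) = (41.1×10³)(5.8⁴)/(8·48.0³·5) = 10.514 N/mm = 10514 N/m
Wire length L = πDN_a = π·48.0·5 = 753.98 mm
m = ρ·(πd²/4)·L = 8800 × 26.421×10⁻⁶ m² × 0.75398 m = 0.1753 kg
f_n = ½√(k/m) = 0.5·√(10514/0.1753) = 0.5·√(59976) = 122.45 Hz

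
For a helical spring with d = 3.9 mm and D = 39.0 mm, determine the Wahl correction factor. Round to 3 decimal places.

C = D/d = 39.0/3.9 = 10.0000
K_W = (4C−1)/(4C−4) + 0.615/C = 39.000/36.000 + 0.0615 = 1.1448

1.145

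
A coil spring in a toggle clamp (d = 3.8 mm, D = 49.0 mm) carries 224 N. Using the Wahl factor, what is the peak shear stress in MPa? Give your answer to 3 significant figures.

566 MPa

Spring index C = D/d = 49.0/3.8 = 12.8947
K_W = (4C−1)/(4C−4) + 0.615/C = 50.579/47.579 + 0.0477 = 1.1107
τ₀ = 8FD/(πd³) = 8·224·49.0/(π·3.8³) = 87808/172.39 = 509.37 MPa
τ_max = K·τ₀ = 1.1107 × 509.37 = 565.78 MPa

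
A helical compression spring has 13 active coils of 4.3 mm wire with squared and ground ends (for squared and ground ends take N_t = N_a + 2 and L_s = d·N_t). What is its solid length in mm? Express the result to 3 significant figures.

64.5 mm

squared and ground ends: N_t = N_a + 2 = 13 + 2 = 15
L_s = d·N_t = 4.3 × 15 = 64.5 mm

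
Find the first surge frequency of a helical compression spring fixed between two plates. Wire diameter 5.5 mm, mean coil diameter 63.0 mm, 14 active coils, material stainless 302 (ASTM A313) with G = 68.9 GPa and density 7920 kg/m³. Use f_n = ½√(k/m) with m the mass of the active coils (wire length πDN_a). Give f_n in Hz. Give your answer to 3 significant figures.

32.9 Hz

k = Gd⁴/(8D³N_a) = (68.9×10³)(5.5⁴)/(8·63.0³·14) = 2.2513 N/mm = 2251.3 N/m
Wire length L = πDN_a = π·63.0·14 = 2770.9 mm
m = ρ·(πd²/4)·L = 7920 × 23.758×10⁻⁶ m² × 2.7709 m = 0.52139 kg
f_n = ½√(k/m) = 0.5·√(2251.3/0.52139) = 0.5·√(4317.9) = 32.855 Hz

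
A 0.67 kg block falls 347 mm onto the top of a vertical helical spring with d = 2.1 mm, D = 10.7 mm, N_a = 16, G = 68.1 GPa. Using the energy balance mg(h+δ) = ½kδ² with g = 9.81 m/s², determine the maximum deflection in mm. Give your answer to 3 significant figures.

24.0 mm

k = Gd⁴/(8D³N_a) = (68.1×10³)(2.1⁴)/(8·10.7³·16) = 8.4462 N/mm
W = mg = 0.67 × 9.81 = 6.5727 N
½kδ² − Wδ − Wh = 0 → δ = (W + √(W² + 2kWh))/k
δ = (6.5727 + √(43.2 + 38527.1))/8.4462 = (6.5727 + 196.39)/8.4462 = 24.03 mm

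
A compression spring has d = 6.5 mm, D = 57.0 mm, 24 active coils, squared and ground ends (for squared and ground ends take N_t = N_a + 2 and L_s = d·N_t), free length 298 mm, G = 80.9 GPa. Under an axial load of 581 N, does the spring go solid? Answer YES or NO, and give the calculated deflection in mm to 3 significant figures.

k = Gd⁴/(8D³N_a) = (80.9×10³)(6.5⁴)/(8·57.0³·24) = 4.0614 N/mm
N_t = 26; L_s = 6.5·26 = 169 mm; δ_solid = L₀ − L_s = 298 − 169 = 129 mm
δ = F/k = 581/4.0614 = 143.05 mm
δ ≥ δ_solid → spring goes solid

YES, δ = 143 mm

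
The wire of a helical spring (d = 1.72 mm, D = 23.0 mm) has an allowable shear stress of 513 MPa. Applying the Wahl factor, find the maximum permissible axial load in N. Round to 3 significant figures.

C = D/d = 23.0/1.72 = 13.3721
K_W = (4C−1)/(4C−4) + 0.615/C = 52.488/49.488 + 0.0460 = 1.1066
τ_max = K·8FD/(πd³) → F_max = τ_allow·πd³/(8DK)
F_max = 513·π·1.72³/(8·23.0·1.1066) = 8200.7/203.62 = 40.275 N

40.3 N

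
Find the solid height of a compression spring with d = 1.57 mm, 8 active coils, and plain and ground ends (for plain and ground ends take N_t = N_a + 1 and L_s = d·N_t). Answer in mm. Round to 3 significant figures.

14.1 mm

plain and ground ends: N_t = N_a + 1 = 8 + 1 = 9
L_s = d·N_t = 1.57 × 9 = 14.13 mm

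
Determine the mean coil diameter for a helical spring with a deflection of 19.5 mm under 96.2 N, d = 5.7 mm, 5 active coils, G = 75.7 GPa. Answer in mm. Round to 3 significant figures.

Required rate k = F/δ = 96.2/19.5 = 4.9333 N/mm
D = (Gd⁴/(8N_a·k))^(1/3) = (75.7×10³·5.7⁴/(8·5·4.9333))^(1/3)
  = (404944)^(1/3) = 73.9829 mm

74.0 mm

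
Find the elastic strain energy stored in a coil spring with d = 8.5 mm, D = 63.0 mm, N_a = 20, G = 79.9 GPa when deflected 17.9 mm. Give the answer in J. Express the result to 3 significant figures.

1.67 J

k = Gd⁴/(8D³N_a) = (79.9×10³)(8.5⁴)/(8·63.0³·20) = 10.425 N/mm
U = ½kδ² = 0.5 × 10.425 × 17.9² = 1670.2 N·mm = 1.6702 J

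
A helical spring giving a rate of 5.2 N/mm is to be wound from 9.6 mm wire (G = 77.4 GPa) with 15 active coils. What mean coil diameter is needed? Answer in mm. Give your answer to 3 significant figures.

102 mm

D = (Gd⁴/(8N_a·k))^(1/3) = (77.4×10³·9.6⁴/(8·15·5.2))^(1/3)
  = (1.05352e+06)^(1/3) = 101.7530 mm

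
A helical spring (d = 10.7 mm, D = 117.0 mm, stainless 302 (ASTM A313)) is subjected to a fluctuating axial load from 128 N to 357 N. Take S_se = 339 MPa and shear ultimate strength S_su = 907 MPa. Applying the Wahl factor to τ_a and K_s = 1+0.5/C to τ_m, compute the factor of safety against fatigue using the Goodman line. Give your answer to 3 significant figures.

C = D/d = 117.0/10.7 = 10.9346; K_W = (4C−1)/(4C−4)+0.615/C = 1.1317; K_s = 1+0.5/C = 1.0457
F_a = (F_max−F_min)/2 = 114.5 N; F_m = (F_max+F_min)/2 = 242.5 N
τ_a = K_W·8F_aD/(πd³) = 1.1317 × 27.847 = 31.516 MPa
τ_m = K_s·8F_mD/(πd³) = 1.0457 × 58.978 = 61.674 MPa
Goodman: 1/n_f = τ_a/S_se + τ_m/S_su = 31.516/339 + 61.674/907 = 0.09297 + 0.06800 = 0.16096
n_f = 1/0.16096 = 6.213

6.21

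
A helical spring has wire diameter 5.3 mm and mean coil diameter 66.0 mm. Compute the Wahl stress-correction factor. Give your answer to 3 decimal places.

C = D/d = 66.0/5.3 = 12.4528
K_W = (4C−1)/(4C−4) + 0.615/C = 48.811/45.811 + 0.0494 = 1.1149

1.115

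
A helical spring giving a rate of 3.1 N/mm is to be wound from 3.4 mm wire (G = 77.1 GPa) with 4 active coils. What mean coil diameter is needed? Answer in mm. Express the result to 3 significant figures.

47.0 mm

D = (Gd⁴/(8N_a·k))^(1/3) = (77.1×10³·3.4⁴/(8·4·3.1))^(1/3)
  = (103862)^(1/3) = 47.0059 mm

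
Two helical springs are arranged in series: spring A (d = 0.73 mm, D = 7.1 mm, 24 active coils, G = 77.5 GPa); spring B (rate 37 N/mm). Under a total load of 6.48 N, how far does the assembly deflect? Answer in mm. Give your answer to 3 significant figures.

k_A = Gd⁴/(8D³N_a) = (77.5×10³)(0.73⁴)/(8·7.1³·24) = 0.32027 N/mm
Series: 1/k_eq = 1/0.32027 + 1/37 = 3.1494; k_eq = 0.31752 N/mm
δ = F/k_eq = 6.48/0.31752 = 20.408 mm

20.4 mm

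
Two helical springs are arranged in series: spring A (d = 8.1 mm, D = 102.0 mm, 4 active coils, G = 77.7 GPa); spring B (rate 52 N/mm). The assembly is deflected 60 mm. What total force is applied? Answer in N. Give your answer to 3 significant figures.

497 N

k_A = Gd⁴/(8D³N_a) = (77.7×10³)(8.1⁴)/(8·102.0³·4) = 9.8494 N/mm
Series: 1/k_eq = 1/9.8494 + 1/52 = 0.12076; k_eq = 8.2809 N/mm
F = k_eq·δ = 8.2809·60 = 496.85 N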